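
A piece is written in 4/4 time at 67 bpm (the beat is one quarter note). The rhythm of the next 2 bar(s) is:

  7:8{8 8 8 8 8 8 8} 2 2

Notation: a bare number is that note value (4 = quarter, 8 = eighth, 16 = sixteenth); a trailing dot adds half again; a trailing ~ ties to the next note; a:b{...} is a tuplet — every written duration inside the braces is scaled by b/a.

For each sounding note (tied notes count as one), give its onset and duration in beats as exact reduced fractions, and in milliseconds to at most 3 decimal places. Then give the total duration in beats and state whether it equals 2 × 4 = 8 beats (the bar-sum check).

1) 0.0ms=0b +511.727ms=4/7b
2) 511.727ms=4/7b +511.727ms=4/7b
3) 1023.454ms=8/7b +511.727ms=4/7b
4) 1535.181ms=12/7b +511.727ms=4/7b
5) 2046.908ms=16/7b +511.727ms=4/7b
6) 2558.635ms=20/7b +511.727ms=4/7b
7) 3070.362ms=24/7b +511.727ms=4/7b
8) 3582.09ms=4b +1791.045ms=2b
9) 5373.134ms=6b +1791.045ms=2b
Σ=8b of 8 (67bpm 4/4) — PASS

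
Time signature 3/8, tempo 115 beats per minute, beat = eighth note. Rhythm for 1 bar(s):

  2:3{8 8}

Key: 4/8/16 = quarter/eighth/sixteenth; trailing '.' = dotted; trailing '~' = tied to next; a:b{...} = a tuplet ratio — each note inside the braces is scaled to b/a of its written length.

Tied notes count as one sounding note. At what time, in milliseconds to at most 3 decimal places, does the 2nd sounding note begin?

note 2 onset = 3/2b = 782.609ms

1. 0.0ms @ 0 + 782.609ms (3/2)
2. 782.609ms @ 3/2 + 782.609ms (3/2)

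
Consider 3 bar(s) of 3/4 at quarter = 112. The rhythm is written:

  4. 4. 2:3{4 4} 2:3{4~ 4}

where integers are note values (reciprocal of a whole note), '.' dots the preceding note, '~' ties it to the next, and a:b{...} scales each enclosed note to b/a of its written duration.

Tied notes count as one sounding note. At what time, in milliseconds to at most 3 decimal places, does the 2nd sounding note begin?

1. 0.0ms @ 0 + 803.571ms (3/2)
2. 803.571ms @ 3/2 + 803.571ms (3/2)
3. 1607.143ms @ 3 + 803.571ms (3/2)
4. 2410.714ms @ 9/2 + 803.571ms (3/2)
5. 3214.286ms @ 6 + 1607.143ms (3)

note 2 onset = 3/2b = 803.571ms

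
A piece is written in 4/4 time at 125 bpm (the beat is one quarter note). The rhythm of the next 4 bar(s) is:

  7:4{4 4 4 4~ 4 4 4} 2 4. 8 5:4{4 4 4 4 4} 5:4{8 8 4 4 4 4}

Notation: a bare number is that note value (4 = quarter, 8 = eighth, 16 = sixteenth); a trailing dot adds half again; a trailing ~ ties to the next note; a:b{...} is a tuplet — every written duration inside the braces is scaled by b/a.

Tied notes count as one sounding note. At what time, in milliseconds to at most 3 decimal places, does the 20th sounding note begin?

1. 0.0ms @ 0 + 274.286ms (4/7)
2. 274.286ms @ 4/7 + 274.286ms (4/7)
3. 548.571ms @ 8/7 + 274.286ms (4/7)
4. 822.857ms @ 12/7 + 548.571ms (8/7)
5. 1371.429ms @ 20/7 + 274.286ms (4/7)
6. 1645.714ms @ 24/7 + 274.286ms (4/7)
7. 1920.0ms @ 4 + 960.0ms (2)
8. 2880.0ms @ 6 + 720.0ms (3/2)
9. 3600.0ms @ 15/2 + 240.0ms (1/2)
10. 3840.0ms @ 8 + 384.0ms (4/5)
11. 4224.0ms @ 44/5 + 384.0ms (4/5)
12. 4608.0ms @ 48/5 + 384.0ms (4/5)
13. 4992.0ms @ 52/5 + 384.0ms (4/5)
14. 5376.0ms @ 56/5 + 384.0ms (4/5)
15. 5760.0ms @ 12 + 192.0ms (2/5)
16. 5952.0ms @ 62/5 + 192.0ms (2/5)
17. 6144.0ms @ 64/5 + 384.0ms (4/5)
18. 6528.0ms @ 68/5 + 384.0ms (4/5)
19. 6912.0ms @ 72/5 + 384.0ms (4/5)
20. 7296.0ms @ 76/5 + 384.0ms (4/5)

note 20 onset = 76/5b = 7296.0ms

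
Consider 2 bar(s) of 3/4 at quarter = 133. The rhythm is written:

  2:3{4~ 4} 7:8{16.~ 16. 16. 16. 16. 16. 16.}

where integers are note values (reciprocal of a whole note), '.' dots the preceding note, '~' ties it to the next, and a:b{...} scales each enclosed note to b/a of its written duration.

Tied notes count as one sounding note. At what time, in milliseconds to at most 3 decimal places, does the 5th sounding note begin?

note 5 onset = 33/7b = 2126.745ms

1. 0.0ms @ 0 + 1353.383ms (3)
2. 1353.383ms @ 3 + 386.681ms (6/7)
3. 1740.064ms @ 27/7 + 193.34ms (3/7)
4. 1933.405ms @ 30/7 + 193.34ms (3/7)
5. 2126.745ms @ 33/7 + 193.34ms (3/7)
6. 2320.086ms @ 36/7 + 193.34ms (3/7)
7. 2513.426ms @ 39/7 + 193.34ms (3/7)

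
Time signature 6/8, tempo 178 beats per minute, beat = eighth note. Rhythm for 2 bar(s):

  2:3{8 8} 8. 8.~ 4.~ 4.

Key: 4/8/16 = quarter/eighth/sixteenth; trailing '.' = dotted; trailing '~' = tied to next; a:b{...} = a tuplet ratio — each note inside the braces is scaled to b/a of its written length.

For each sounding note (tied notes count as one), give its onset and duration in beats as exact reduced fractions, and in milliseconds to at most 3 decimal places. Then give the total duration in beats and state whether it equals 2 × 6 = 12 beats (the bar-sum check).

1) 0.0ms=0b +505.618ms=3/2b
2) 505.618ms=3/2b +505.618ms=3/2b
3) 1011.236ms=3b +505.618ms=3/2b
4) 1516.854ms=9/2b +2528.09ms=15/2b
Σ=12b of 12 (178bpm 6/8) — PASS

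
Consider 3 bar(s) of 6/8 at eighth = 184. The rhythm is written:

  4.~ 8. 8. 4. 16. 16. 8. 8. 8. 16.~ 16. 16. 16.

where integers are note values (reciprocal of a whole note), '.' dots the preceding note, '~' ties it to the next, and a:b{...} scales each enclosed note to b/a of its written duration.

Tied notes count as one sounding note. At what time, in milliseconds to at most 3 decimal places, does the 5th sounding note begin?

note 5 onset = 39/4b = 3179.348ms

1. 0.0ms @ 0 + 1467.391ms (9/2)
2. 1467.391ms @ 9/2 + 489.13ms (3/2)
3. 1956.522ms @ 6 + 978.261ms (3)
4. 2934.783ms @ 9 + 244.565ms (3/4)
5. 3179.348ms @ 39/4 + 244.565ms (3/4)
6. 3423.913ms @ 21/2 + 489.13ms (3/2)
7. 3913.043ms @ 12 + 489.13ms (3/2)
8. 4402.174ms @ 27/2 + 489.13ms (3/2)
9. 4891.304ms @ 15 + 489.13ms (3/2)
10. 5380.435ms @ 33/2 + 244.565ms (3/4)
11. 5625.0ms @ 69/4 + 244.565ms (3/4)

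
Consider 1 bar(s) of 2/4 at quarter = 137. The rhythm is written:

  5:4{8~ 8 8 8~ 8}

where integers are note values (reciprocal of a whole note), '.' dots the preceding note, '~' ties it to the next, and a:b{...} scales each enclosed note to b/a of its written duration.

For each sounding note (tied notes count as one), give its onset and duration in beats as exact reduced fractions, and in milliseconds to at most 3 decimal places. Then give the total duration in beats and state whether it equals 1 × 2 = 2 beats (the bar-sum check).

1) 0.0ms=0b +350.365ms=4/5b
2) 350.365ms=4/5b +175.182ms=2/5b
3) 525.547ms=6/5b +350.365ms=4/5b
Σ=2b of 2 (137bpm 2/4) — PASS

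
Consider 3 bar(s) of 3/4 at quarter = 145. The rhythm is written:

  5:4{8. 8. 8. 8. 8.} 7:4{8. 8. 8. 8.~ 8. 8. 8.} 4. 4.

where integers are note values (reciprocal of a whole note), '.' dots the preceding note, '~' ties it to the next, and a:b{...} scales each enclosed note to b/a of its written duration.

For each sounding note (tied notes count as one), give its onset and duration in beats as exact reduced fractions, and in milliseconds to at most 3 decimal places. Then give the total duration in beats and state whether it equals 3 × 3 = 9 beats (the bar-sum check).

1) 0.0ms=0b +248.276ms=3/5b
2) 248.276ms=3/5b +248.276ms=3/5b
3) 496.552ms=6/5b +248.276ms=3/5b
4) 744.828ms=9/5b +248.276ms=3/5b
5) 993.103ms=12/5b +248.276ms=3/5b
6) 1241.379ms=3b +177.34ms=3/7b
7) 1418.719ms=24/7b +177.34ms=3/7b
8) 1596.059ms=27/7b +177.34ms=3/7b
9) 1773.399ms=30/7b +354.68ms=6/7b
10) 2128.079ms=36/7b +177.34ms=3/7b
11) 2305.419ms=39/7b +177.34ms=3/7b
12) 2482.759ms=6b +620.69ms=3/2b
13) 3103.448ms=15/2b +620.69ms=3/2b
Σ=9b of 9 (145bpm 3/4) — PASS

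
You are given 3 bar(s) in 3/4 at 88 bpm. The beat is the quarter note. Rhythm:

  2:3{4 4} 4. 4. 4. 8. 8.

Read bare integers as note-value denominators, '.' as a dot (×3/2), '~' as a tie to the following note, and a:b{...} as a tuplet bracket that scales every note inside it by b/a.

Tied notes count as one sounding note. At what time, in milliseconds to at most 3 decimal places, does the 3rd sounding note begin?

note 3 onset = 3b = 2045.455ms

1. 0.0ms @ 0 + 1022.727ms (3/2)
2. 1022.727ms @ 3/2 + 1022.727ms (3/2)
3. 2045.455ms @ 3 + 1022.727ms (3/2)
4. 3068.182ms @ 9/2 + 1022.727ms (3/2)
5. 4090.909ms @ 6 + 1022.727ms (3/2)
6. 5113.636ms @ 15/2 + 511.364ms (3/4)
7. 5625.0ms @ 33/4 + 511.364ms (3/4)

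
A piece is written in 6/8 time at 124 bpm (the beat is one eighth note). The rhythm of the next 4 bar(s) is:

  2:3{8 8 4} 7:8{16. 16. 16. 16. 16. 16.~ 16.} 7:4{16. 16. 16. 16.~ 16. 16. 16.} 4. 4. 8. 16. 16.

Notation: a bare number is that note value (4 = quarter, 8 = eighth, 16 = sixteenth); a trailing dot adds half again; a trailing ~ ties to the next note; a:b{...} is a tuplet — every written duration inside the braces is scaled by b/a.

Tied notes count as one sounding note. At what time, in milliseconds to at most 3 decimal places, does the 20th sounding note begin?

note 20 onset = 93/4b = 11250.0ms

1. 0.0ms @ 0 + 725.806ms (3/2)
2. 725.806ms @ 3/2 + 725.806ms (3/2)
3. 1451.613ms @ 3 + 1451.613ms (3)
4. 2903.226ms @ 6 + 414.747ms (6/7)
5. 3317.972ms @ 48/7 + 414.747ms (6/7)
6. 3732.719ms @ 54/7 + 414.747ms (6/7)
7. 4147.465ms @ 60/7 + 414.747ms (6/7)
8. 4562.212ms @ 66/7 + 414.747ms (6/7)
9. 4976.959ms @ 72/7 + 829.493ms (12/7)
10. 5806.452ms @ 12 + 207.373ms (3/7)
11. 6013.825ms @ 87/7 + 207.373ms (3/7)
12. 6221.198ms @ 90/7 + 207.373ms (3/7)
13. 6428.571ms @ 93/7 + 414.747ms (6/7)
14. 6843.318ms @ 99/7 + 207.373ms (3/7)
15. 7050.691ms @ 102/7 + 207.373ms (3/7)
16. 7258.065ms @ 15 + 1451.613ms (3)
17. 8709.677ms @ 18 + 1451.613ms (3)
18. 10161.29ms @ 21 + 725.806ms (3/2)
19. 10887.097ms @ 45/2 + 362.903ms (3/4)
20. 11250.0ms @ 93/4 + 362.903ms (3/4)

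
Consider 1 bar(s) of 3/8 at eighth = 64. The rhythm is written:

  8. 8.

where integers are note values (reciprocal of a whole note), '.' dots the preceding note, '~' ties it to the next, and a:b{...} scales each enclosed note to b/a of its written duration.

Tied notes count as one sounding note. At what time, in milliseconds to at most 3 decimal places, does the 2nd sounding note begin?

1. 0.0ms @ 0 + 1406.25ms (3/2)
2. 1406.25ms @ 3/2 + 1406.25ms (3/2)

note 2 onset = 3/2b = 1406.25ms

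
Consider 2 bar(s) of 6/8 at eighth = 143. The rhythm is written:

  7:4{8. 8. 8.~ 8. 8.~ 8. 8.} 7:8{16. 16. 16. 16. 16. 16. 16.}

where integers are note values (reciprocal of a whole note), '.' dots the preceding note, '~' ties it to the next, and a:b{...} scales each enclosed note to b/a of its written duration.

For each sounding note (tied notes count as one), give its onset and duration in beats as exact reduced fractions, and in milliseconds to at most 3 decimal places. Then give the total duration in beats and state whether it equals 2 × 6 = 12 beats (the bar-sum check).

1) 0.0ms=0b +359.64ms=6/7b
2) 359.64ms=6/7b +359.64ms=6/7b
3) 719.281ms=12/7b +719.281ms=12/7b
4) 1438.561ms=24/7b +719.281ms=12/7b
5) 2157.842ms=36/7b +359.64ms=6/7b
6) 2517.483ms=6b +359.64ms=6/7b
7) 2877.123ms=48/7b +359.64ms=6/7b
8) 3236.763ms=54/7b +359.64ms=6/7b
9) 3596.404ms=60/7b +359.64ms=6/7b
10) 3956.044ms=66/7b +359.64ms=6/7b
11) 4315.684ms=72/7b +359.64ms=6/7b
12) 4675.325ms=78/7b +359.64ms=6/7b
Σ=12b of 12 (143bpm 6/8) — PASS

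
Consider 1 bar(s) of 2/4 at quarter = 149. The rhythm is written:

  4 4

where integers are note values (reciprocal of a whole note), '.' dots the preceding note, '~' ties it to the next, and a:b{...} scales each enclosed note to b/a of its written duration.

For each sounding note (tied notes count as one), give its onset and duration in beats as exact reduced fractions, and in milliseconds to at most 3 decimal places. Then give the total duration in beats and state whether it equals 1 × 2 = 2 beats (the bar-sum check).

1) 0.0ms=0b +402.685ms=1b
2) 402.685ms=1b +402.685ms=1b
Σ=2b of 2 (149bpm 2/4) — PASS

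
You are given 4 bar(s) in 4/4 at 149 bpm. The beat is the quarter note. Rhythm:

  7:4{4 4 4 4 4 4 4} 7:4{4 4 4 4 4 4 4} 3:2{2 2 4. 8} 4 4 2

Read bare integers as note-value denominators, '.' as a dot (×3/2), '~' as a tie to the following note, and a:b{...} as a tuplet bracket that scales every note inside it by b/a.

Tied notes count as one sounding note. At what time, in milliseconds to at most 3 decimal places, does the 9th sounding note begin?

1. 0.0ms @ 0 + 230.105ms (4/7)
2. 230.105ms @ 4/7 + 230.105ms (4/7)
3. 460.211ms @ 8/7 + 230.105ms (4/7)
4. 690.316ms @ 12/7 + 230.105ms (4/7)
5. 920.422ms @ 16/7 + 230.105ms (4/7)
6. 1150.527ms @ 20/7 + 230.105ms (4/7)
7. 1380.633ms @ 24/7 + 230.105ms (4/7)
8. 1610.738ms @ 4 + 230.105ms (4/7)
9. 1840.844ms @ 32/7 + 230.105ms (4/7)
10. 2070.949ms @ 36/7 + 230.105ms (4/7)
11. 2301.055ms @ 40/7 + 230.105ms (4/7)
12. 2531.16ms @ 44/7 + 230.105ms (4/7)
13. 2761.266ms @ 48/7 + 230.105ms (4/7)
14. 2991.371ms @ 52/7 + 230.105ms (4/7)
15. 3221.477ms @ 8 + 536.913ms (4/3)
16. 3758.389ms @ 28/3 + 536.913ms (4/3)
17. 4295.302ms @ 32/3 + 402.685ms (1)
18. 4697.987ms @ 35/3 + 134.228ms (1/3)
19. 4832.215ms @ 12 + 402.685ms (1)
20. 5234.899ms @ 13 + 402.685ms (1)
21. 5637.584ms @ 14 + 805.369ms (2)

note 9 onset = 32/7b = 1840.844ms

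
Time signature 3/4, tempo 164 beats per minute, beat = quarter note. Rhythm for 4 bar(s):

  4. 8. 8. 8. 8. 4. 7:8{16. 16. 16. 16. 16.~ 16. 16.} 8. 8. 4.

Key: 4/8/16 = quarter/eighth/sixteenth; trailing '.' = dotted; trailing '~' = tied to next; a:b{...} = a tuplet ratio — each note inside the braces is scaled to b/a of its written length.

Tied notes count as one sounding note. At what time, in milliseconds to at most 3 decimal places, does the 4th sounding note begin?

note 4 onset = 3b = 1097.561ms

1. 0.0ms @ 0 + 548.78ms (3/2)
2. 548.78ms @ 3/2 + 274.39ms (3/4)
3. 823.171ms @ 9/4 + 274.39ms (3/4)
4. 1097.561ms @ 3 + 274.39ms (3/4)
5. 1371.951ms @ 15/4 + 274.39ms (3/4)
6. 1646.341ms @ 9/2 + 548.78ms (3/2)
7. 2195.122ms @ 6 + 156.794ms (3/7)
8. 2351.916ms @ 45/7 + 156.794ms (3/7)
9. 2508.711ms @ 48/7 + 156.794ms (3/7)
10. 2665.505ms @ 51/7 + 156.794ms (3/7)
11. 2822.3ms @ 54/7 + 313.589ms (6/7)
12. 3135.889ms @ 60/7 + 156.794ms (3/7)
13. 3292.683ms @ 9 + 274.39ms (3/4)
14. 3567.073ms @ 39/4 + 274.39ms (3/4)
15. 3841.463ms @ 21/2 + 548.78ms (3/2)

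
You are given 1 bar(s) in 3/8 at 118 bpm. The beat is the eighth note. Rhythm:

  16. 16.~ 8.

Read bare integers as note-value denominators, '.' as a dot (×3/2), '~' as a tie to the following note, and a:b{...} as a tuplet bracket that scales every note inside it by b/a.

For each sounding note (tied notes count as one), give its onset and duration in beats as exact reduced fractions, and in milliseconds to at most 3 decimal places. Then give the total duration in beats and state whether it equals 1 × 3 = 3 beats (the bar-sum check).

1) 0.0ms=0b +381.356ms=3/4b
2) 381.356ms=3/4b +1144.068ms=9/4b
Σ=3b of 3 (118bpm 3/8) — PASS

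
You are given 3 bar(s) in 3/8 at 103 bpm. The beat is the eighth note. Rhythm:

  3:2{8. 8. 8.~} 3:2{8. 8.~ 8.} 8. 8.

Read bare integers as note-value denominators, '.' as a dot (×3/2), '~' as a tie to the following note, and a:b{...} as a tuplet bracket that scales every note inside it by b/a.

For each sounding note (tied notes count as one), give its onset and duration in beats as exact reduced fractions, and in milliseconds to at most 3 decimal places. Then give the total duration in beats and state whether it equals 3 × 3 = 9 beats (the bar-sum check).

1) 0.0ms=0b +582.524ms=1b
2) 582.524ms=1b +582.524ms=1b
3) 1165.049ms=2b +1165.049ms=2b
4) 2330.097ms=4b +1165.049ms=2b
5) 3495.146ms=6b +873.786ms=3/2b
6) 4368.932ms=15/2b +873.786ms=3/2b
Σ=9b of 9 (103bpm 3/8) — PASS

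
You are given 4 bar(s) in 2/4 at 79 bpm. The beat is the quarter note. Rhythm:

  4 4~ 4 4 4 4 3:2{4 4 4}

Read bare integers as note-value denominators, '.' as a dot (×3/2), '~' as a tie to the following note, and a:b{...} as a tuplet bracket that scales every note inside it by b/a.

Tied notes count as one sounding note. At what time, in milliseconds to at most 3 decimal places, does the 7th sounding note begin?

note 7 onset = 20/3b = 5063.291ms

1. 0.0ms @ 0 + 759.494ms (1)
2. 759.494ms @ 1 + 1518.987ms (2)
3. 2278.481ms @ 3 + 759.494ms (1)
4. 3037.975ms @ 4 + 759.494ms (1)
5. 3797.468ms @ 5 + 759.494ms (1)
6. 4556.962ms @ 6 + 506.329ms (2/3)
7. 5063.291ms @ 20/3 + 506.329ms (2/3)
8. 5569.62ms @ 22/3 + 506.329ms (2/3)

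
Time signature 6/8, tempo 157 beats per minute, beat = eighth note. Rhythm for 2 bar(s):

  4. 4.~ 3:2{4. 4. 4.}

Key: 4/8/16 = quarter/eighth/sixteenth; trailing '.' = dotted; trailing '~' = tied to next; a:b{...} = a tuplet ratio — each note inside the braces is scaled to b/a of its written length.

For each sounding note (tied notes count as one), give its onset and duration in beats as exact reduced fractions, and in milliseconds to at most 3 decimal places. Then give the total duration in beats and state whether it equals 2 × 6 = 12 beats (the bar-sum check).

1) 0.0ms=0b +1146.497ms=3b
2) 1146.497ms=3b +1910.828ms=5b
3) 3057.325ms=8b +764.331ms=2b
4) 3821.656ms=10b +764.331ms=2b
Σ=12b of 12 (157bpm 6/8) — PASS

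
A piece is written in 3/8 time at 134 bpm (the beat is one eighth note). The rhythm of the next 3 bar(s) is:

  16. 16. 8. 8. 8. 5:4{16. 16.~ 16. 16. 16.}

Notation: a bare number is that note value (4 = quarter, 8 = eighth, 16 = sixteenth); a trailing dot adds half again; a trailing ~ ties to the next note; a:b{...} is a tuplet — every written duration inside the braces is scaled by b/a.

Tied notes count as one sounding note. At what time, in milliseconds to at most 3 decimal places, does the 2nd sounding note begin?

note 2 onset = 3/4b = 335.821ms

1. 0.0ms @ 0 + 335.821ms (3/4)
2. 335.821ms @ 3/4 + 335.821ms (3/4)
3. 671.642ms @ 3/2 + 671.642ms (3/2)
4. 1343.284ms @ 3 + 671.642ms (3/2)
5. 2014.925ms @ 9/2 + 671.642ms (3/2)
6. 2686.567ms @ 6 + 268.657ms (3/5)
7. 2955.224ms @ 33/5 + 537.313ms (6/5)
8. 3492.537ms @ 39/5 + 268.657ms (3/5)
9. 3761.194ms @ 42/5 + 268.657ms (3/5)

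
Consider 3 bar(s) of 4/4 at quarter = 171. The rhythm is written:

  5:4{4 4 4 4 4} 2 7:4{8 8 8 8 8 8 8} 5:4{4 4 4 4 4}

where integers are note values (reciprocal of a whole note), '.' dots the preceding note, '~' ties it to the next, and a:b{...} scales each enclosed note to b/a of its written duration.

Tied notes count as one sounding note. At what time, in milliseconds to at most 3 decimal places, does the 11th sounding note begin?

note 11 onset = 50/7b = 2506.266ms

1. 0.0ms @ 0 + 280.702ms (4/5)
2. 280.702ms @ 4/5 + 280.702ms (4/5)
3. 561.404ms @ 8/5 + 280.702ms (4/5)
4. 842.105ms @ 12/5 + 280.702ms (4/5)
5. 1122.807ms @ 16/5 + 280.702ms (4/5)
6. 1403.509ms @ 4 + 701.754ms (2)
7. 2105.263ms @ 6 + 100.251ms (2/7)
8. 2205.514ms @ 44/7 + 100.251ms (2/7)
9. 2305.764ms @ 46/7 + 100.251ms (2/7)
10. 2406.015ms @ 48/7 + 100.251ms (2/7)
11. 2506.266ms @ 50/7 + 100.251ms (2/7)
12. 2606.516ms @ 52/7 + 100.251ms (2/7)
13. 2706.767ms @ 54/7 + 100.251ms (2/7)
14. 2807.018ms @ 8 + 280.702ms (4/5)
15. 3087.719ms @ 44/5 + 280.702ms (4/5)
16. 3368.421ms @ 48/5 + 280.702ms (4/5)
17. 3649.123ms @ 52/5 + 280.702ms (4/5)
18. 3929.825ms @ 56/5 + 280.702ms (4/5)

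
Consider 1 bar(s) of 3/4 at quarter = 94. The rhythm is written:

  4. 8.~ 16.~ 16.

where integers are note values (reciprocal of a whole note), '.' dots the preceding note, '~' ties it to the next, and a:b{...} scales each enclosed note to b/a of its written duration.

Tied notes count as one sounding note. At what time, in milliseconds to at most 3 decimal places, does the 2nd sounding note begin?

1. 0.0ms @ 0 + 957.447ms (3/2)
2. 957.447ms @ 3/2 + 957.447ms (3/2)

note 2 onset = 3/2b = 957.447ms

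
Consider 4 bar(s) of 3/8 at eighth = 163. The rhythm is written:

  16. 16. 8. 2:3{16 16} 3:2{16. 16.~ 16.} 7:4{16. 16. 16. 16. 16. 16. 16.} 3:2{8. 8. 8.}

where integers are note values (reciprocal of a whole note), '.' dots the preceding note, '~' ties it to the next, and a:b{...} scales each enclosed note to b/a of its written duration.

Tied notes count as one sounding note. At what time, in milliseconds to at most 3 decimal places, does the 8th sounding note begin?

1. 0.0ms @ 0 + 276.074ms (3/4)
2. 276.074ms @ 3/4 + 276.074ms (3/4)
3. 552.147ms @ 3/2 + 552.147ms (3/2)
4. 1104.294ms @ 3 + 276.074ms (3/4)
5. 1380.368ms @ 15/4 + 276.074ms (3/4)
6. 1656.442ms @ 9/2 + 184.049ms (1/2)
7. 1840.491ms @ 5 + 368.098ms (1)
8. 2208.589ms @ 6 + 157.756ms (3/7)
9. 2366.345ms @ 45/7 + 157.756ms (3/7)
10. 2524.102ms @ 48/7 + 157.756ms (3/7)
11. 2681.858ms @ 51/7 + 157.756ms (3/7)
12. 2839.614ms @ 54/7 + 157.756ms (3/7)
13. 2997.371ms @ 57/7 + 157.756ms (3/7)
14. 3155.127ms @ 60/7 + 157.756ms (3/7)
15. 3312.883ms @ 9 + 368.098ms (1)
16. 3680.982ms @ 10 + 368.098ms (1)
17. 4049.08ms @ 11 + 368.098ms (1)

note 8 onset = 6b = 2208.589ms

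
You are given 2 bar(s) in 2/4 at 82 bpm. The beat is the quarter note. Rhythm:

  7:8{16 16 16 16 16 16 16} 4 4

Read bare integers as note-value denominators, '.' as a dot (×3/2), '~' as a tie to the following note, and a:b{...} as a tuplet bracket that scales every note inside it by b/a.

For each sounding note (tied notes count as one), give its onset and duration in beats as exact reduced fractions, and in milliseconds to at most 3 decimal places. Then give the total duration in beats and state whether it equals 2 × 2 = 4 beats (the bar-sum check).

1) 0.0ms=0b +209.059ms=2/7b
2) 209.059ms=2/7b +209.059ms=2/7b
3) 418.118ms=4/7b +209.059ms=2/7b
4) 627.178ms=6/7b +209.059ms=2/7b
5) 836.237ms=8/7b +209.059ms=2/7b
6) 1045.296ms=10/7b +209.059ms=2/7b
7) 1254.355ms=12/7b +209.059ms=2/7b
8) 1463.415ms=2b +731.707ms=1b
9) 2195.122ms=3b +731.707ms=1b
Σ=4b of 4 (82bpm 2/4) — PASS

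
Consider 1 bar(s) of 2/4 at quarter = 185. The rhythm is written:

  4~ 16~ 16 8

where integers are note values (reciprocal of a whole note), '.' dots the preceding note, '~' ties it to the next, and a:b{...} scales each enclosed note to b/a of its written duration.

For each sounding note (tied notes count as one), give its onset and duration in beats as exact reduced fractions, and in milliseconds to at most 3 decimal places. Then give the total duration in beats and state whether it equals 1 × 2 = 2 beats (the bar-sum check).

1) 0.0ms=0b +486.486ms=3/2b
2) 486.486ms=3/2b +162.162ms=1/2b
Σ=2b of 2 (185bpm 2/4) — PASS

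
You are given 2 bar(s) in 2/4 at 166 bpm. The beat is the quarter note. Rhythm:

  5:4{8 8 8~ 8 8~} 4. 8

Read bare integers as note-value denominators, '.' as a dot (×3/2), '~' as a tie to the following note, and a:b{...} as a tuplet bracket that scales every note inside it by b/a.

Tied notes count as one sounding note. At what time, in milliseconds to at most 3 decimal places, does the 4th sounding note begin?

1. 0.0ms @ 0 + 144.578ms (2/5)
2. 144.578ms @ 2/5 + 144.578ms (2/5)
3. 289.157ms @ 4/5 + 289.157ms (4/5)
4. 578.313ms @ 8/5 + 686.747ms (19/10)
5. 1265.06ms @ 7/2 + 180.723ms (1/2)

note 4 onset = 8/5b = 578.313ms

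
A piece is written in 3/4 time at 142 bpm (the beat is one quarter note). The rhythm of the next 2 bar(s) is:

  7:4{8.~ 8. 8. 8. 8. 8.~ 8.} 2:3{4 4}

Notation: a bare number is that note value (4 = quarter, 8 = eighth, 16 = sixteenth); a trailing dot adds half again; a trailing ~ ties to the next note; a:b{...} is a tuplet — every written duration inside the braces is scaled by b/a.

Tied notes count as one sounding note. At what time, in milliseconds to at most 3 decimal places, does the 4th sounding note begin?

note 4 onset = 12/7b = 724.346ms

1. 0.0ms @ 0 + 362.173ms (6/7)
2. 362.173ms @ 6/7 + 181.087ms (3/7)
3. 543.26ms @ 9/7 + 181.087ms (3/7)
4. 724.346ms @ 12/7 + 181.087ms (3/7)
5. 905.433ms @ 15/7 + 362.173ms (6/7)
6. 1267.606ms @ 3 + 633.803ms (3/2)
7. 1901.408ms @ 9/2 + 633.803ms (3/2)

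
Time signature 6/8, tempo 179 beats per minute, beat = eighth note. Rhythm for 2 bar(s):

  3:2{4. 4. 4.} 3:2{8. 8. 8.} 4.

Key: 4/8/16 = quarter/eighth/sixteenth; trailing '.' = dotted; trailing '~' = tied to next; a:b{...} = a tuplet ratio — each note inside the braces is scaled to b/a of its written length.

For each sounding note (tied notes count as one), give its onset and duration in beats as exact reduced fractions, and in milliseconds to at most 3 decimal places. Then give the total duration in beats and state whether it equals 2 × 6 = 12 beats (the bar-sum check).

1) 0.0ms=0b +670.391ms=2b
2) 670.391ms=2b +670.391ms=2b
3) 1340.782ms=4b +670.391ms=2b
4) 2011.173ms=6b +335.196ms=1b
5) 2346.369ms=7b +335.196ms=1b
6) 2681.564ms=8b +335.196ms=1b
7) 3016.76ms=9b +1005.587ms=3b
Σ=12b of 12 (179bpm 6/8) — PASS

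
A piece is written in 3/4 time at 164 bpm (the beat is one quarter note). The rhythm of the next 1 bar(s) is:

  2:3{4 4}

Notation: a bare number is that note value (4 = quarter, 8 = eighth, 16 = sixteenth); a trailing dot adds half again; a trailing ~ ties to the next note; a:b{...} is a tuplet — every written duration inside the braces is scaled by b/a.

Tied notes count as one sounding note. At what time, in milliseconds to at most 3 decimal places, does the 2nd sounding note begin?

note 2 onset = 3/2b = 548.78ms

1. 0.0ms @ 0 + 548.78ms (3/2)
2. 548.78ms @ 3/2 + 548.78ms (3/2)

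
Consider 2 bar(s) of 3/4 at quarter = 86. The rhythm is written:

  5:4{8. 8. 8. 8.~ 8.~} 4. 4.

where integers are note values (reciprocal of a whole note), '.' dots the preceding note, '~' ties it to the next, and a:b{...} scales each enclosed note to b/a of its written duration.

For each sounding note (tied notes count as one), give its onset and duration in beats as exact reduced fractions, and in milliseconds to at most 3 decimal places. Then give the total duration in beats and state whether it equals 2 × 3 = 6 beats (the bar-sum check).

1) 0.0ms=0b +418.605ms=3/5b
2) 418.605ms=3/5b +418.605ms=3/5b
3) 837.209ms=6/5b +418.605ms=3/5b
4) 1255.814ms=9/5b +1883.721ms=27/10b
5) 3139.535ms=9/2b +1046.512ms=3/2b
Σ=6b of 6 (86bpm 3/4) — PASS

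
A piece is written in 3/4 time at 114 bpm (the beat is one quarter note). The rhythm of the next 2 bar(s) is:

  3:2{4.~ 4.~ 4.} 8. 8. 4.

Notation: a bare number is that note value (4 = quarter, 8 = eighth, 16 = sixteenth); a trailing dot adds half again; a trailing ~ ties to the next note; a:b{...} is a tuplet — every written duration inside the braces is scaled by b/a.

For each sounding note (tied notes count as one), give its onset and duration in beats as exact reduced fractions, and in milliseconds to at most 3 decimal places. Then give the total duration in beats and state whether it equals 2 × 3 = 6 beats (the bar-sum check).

1) 0.0ms=0b +1578.947ms=3b
2) 1578.947ms=3b +394.737ms=3/4b
3) 1973.684ms=15/4b +394.737ms=3/4b
4) 2368.421ms=9/2b +789.474ms=3/2b
Σ=6b of 6 (114bpm 3/4) — PASS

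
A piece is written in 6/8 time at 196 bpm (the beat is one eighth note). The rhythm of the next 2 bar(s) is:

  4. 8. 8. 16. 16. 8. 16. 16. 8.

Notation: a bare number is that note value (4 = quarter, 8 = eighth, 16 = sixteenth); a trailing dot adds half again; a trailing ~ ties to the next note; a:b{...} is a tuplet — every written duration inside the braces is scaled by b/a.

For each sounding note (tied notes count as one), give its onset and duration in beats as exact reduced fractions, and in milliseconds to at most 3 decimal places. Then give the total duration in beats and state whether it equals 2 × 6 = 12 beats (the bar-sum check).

1) 0.0ms=0b +918.367ms=3b
2) 918.367ms=3b +459.184ms=3/2b
3) 1377.551ms=9/2b +459.184ms=3/2b
4) 1836.735ms=6b +229.592ms=3/4b
5) 2066.327ms=27/4b +229.592ms=3/4b
6) 2295.918ms=15/2b +459.184ms=3/2b
7) 2755.102ms=9b +229.592ms=3/4b
8) 2984.694ms=39/4b +229.592ms=3/4b
9) 3214.286ms=21/2b +459.184ms=3/2b
Σ=12b of 12 (196bpm 6/8) — PASS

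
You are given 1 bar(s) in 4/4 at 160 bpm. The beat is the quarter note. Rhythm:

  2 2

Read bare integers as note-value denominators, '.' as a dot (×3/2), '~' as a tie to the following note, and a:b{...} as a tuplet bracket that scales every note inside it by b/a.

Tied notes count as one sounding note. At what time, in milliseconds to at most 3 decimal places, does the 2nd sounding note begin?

1. 0.0ms @ 0 + 750.0ms (2)
2. 750.0ms @ 2 + 750.0ms (2)

note 2 onset = 2b = 750.0ms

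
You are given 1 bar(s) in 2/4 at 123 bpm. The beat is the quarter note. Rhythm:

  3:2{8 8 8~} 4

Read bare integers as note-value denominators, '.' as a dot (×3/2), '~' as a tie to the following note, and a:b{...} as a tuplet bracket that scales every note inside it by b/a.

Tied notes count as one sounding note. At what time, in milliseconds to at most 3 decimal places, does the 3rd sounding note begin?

note 3 onset = 2/3b = 325.203ms

1. 0.0ms @ 0 + 162.602ms (1/3)
2. 162.602ms @ 1/3 + 162.602ms (1/3)
3. 325.203ms @ 2/3 + 650.407ms (4/3)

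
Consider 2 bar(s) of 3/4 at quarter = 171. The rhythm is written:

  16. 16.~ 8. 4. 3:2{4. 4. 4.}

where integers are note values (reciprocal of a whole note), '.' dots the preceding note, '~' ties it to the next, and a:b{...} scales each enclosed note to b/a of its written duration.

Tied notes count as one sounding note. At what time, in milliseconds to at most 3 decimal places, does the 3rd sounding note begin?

1. 0.0ms @ 0 + 131.579ms (3/8)
2. 131.579ms @ 3/8 + 394.737ms (9/8)
3. 526.316ms @ 3/2 + 526.316ms (3/2)
4. 1052.632ms @ 3 + 350.877ms (1)
5. 1403.509ms @ 4 + 350.877ms (1)
6. 1754.386ms @ 5 + 350.877ms (1)

note 3 onset = 3/2b = 526.316ms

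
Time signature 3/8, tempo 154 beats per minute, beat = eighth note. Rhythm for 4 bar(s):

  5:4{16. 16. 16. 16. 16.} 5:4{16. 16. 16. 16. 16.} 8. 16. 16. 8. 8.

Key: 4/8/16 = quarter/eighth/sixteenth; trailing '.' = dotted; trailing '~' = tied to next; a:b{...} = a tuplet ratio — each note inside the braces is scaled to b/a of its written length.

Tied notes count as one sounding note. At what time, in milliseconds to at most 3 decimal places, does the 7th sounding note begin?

1. 0.0ms @ 0 + 233.766ms (3/5)
2. 233.766ms @ 3/5 + 233.766ms (3/5)
3. 467.532ms @ 6/5 + 233.766ms (3/5)
4. 701.299ms @ 9/5 + 233.766ms (3/5)
5. 935.065ms @ 12/5 + 233.766ms (3/5)
6. 1168.831ms @ 3 + 233.766ms (3/5)
7. 1402.597ms @ 18/5 + 233.766ms (3/5)
8. 1636.364ms @ 21/5 + 233.766ms (3/5)
9. 1870.13ms @ 24/5 + 233.766ms (3/5)
10. 2103.896ms @ 27/5 + 233.766ms (3/5)
11. 2337.662ms @ 6 + 584.416ms (3/2)
12. 2922.078ms @ 15/2 + 292.208ms (3/4)
13. 3214.286ms @ 33/4 + 292.208ms (3/4)
14. 3506.494ms @ 9 + 584.416ms (3/2)
15. 4090.909ms @ 21/2 + 584.416ms (3/2)

note 7 onset = 18/5b = 1402.597ms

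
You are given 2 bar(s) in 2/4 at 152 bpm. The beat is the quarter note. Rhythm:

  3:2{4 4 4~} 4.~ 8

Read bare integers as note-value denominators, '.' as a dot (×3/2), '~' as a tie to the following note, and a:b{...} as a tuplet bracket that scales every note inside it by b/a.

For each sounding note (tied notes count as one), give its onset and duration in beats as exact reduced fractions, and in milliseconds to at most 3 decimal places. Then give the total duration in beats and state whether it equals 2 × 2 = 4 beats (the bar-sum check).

1) 0.0ms=0b +263.158ms=2/3b
2) 263.158ms=2/3b +263.158ms=2/3b
3) 526.316ms=4/3b +1052.632ms=8/3b
Σ=4b of 4 (152bpm 2/4) — PASS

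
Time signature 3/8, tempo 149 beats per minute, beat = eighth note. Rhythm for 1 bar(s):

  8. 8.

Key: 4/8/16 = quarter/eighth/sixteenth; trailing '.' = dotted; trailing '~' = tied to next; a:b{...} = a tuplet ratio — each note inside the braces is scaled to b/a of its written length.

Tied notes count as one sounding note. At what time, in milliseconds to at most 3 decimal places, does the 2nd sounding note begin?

1. 0.0ms @ 0 + 604.027ms (3/2)
2. 604.027ms @ 3/2 + 604.027ms (3/2)

note 2 onset = 3/2b = 604.027ms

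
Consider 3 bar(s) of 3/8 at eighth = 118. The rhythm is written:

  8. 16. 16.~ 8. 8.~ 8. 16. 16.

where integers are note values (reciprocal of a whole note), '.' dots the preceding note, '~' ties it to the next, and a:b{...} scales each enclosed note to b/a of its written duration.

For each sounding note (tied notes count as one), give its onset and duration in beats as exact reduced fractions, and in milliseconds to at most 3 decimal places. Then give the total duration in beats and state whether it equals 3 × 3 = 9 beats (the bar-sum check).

1) 0.0ms=0b +762.712ms=3/2b
2) 762.712ms=3/2b +381.356ms=3/4b
3) 1144.068ms=9/4b +1144.068ms=9/4b
4) 2288.136ms=9/2b +1525.424ms=3b
5) 3813.559ms=15/2b +381.356ms=3/4b
6) 4194.915ms=33/4b +381.356ms=3/4b
Σ=9b of 9 (118bpm 3/8) — PASS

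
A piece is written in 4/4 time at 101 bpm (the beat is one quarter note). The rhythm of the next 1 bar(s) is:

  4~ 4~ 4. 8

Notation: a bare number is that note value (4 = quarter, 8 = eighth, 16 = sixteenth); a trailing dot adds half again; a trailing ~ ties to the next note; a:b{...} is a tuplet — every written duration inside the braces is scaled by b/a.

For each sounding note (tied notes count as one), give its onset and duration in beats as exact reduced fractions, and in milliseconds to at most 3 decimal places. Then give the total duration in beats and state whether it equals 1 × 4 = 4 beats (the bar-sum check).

1) 0.0ms=0b +2079.208ms=7/2b
2) 2079.208ms=7/2b +297.03ms=1/2b
Σ=4b of 4 (101bpm 4/4) — PASS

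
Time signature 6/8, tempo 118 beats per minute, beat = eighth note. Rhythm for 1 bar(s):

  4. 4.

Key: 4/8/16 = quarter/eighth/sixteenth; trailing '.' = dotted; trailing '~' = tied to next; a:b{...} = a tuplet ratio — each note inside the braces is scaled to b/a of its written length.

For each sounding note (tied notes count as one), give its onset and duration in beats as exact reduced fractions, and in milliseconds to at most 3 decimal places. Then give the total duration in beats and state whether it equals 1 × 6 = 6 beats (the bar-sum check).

1) 0.0ms=0b +1525.424ms=3b
2) 1525.424ms=3b +1525.424ms=3b
Σ=6b of 6 (118bpm 6/8) — PASS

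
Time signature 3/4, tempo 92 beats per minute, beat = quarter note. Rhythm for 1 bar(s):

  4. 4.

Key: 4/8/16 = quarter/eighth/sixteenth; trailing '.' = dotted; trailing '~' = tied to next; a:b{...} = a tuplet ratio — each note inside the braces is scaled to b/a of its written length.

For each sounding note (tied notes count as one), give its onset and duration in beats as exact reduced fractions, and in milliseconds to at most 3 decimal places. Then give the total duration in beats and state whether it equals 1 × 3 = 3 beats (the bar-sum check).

1) 0.0ms=0b +978.261ms=3/2b
2) 978.261ms=3/2b +978.261ms=3/2b
Σ=3b of 3 (92bpm 3/4) — PASS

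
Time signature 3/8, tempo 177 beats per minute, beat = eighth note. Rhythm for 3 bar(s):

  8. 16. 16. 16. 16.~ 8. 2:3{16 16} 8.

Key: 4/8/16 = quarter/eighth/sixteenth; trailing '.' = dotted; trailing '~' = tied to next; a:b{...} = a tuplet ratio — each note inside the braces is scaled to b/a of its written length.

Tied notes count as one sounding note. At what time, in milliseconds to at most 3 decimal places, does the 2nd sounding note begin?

1. 0.0ms @ 0 + 508.475ms (3/2)
2. 508.475ms @ 3/2 + 254.237ms (3/4)
3. 762.712ms @ 9/4 + 254.237ms (3/4)
4. 1016.949ms @ 3 + 254.237ms (3/4)
5. 1271.186ms @ 15/4 + 762.712ms (9/4)
6. 2033.898ms @ 6 + 254.237ms (3/4)
7. 2288.136ms @ 27/4 + 254.237ms (3/4)
8. 2542.373ms @ 15/2 + 508.475ms (3/2)

note 2 onset = 3/2b = 508.475ms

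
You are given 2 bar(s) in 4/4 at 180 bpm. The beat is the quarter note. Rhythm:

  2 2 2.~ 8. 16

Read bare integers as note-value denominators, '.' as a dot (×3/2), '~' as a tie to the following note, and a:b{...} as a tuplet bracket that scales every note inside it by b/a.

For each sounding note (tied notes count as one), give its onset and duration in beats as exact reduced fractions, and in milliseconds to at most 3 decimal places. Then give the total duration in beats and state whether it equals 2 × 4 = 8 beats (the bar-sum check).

1) 0.0ms=0b +666.667ms=2b
2) 666.667ms=2b +666.667ms=2b
3) 1333.333ms=4b +1250.0ms=15/4b
4) 2583.333ms=31/4b +83.333ms=1/4b
Σ=8b of 8 (180bpm 4/4) — PASS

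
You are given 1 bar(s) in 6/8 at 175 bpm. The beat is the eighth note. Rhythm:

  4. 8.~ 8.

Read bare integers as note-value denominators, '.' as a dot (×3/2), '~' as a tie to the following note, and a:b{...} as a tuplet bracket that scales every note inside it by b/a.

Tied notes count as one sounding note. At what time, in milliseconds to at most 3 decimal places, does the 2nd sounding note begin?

note 2 onset = 3b = 1028.571ms

1. 0.0ms @ 0 + 1028.571ms (3)
2. 1028.571ms @ 3 + 1028.571ms (3)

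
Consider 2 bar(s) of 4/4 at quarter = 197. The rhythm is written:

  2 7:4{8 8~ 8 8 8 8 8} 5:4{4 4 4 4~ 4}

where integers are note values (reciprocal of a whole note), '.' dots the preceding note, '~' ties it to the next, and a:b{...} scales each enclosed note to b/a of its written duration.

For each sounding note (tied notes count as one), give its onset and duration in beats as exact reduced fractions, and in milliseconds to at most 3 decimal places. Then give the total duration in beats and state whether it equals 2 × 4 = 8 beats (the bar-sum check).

1) 0.0ms=0b +609.137ms=2b
2) 609.137ms=2b +87.02ms=2/7b
3) 696.157ms=16/7b +174.039ms=4/7b
4) 870.196ms=20/7b +87.02ms=2/7b
5) 957.215ms=22/7b +87.02ms=2/7b
6) 1044.235ms=24/7b +87.02ms=2/7b
7) 1131.255ms=26/7b +87.02ms=2/7b
8) 1218.274ms=4b +243.655ms=4/5b
9) 1461.929ms=24/5b +243.655ms=4/5b
10) 1705.584ms=28/5b +243.655ms=4/5b
11) 1949.239ms=32/5b +487.31ms=8/5b
Σ=8b of 8 (197bpm 4/4) — PASS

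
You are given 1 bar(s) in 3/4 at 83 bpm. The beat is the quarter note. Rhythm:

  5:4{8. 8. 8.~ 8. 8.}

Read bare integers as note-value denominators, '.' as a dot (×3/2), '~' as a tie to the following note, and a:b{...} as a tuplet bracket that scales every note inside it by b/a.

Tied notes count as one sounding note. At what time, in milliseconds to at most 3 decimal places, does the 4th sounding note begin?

note 4 onset = 12/5b = 1734.94ms

1. 0.0ms @ 0 + 433.735ms (3/5)
2. 433.735ms @ 3/5 + 433.735ms (3/5)
3. 867.47ms @ 6/5 + 867.47ms (6/5)
4. 1734.94ms @ 12/5 + 433.735ms (3/5)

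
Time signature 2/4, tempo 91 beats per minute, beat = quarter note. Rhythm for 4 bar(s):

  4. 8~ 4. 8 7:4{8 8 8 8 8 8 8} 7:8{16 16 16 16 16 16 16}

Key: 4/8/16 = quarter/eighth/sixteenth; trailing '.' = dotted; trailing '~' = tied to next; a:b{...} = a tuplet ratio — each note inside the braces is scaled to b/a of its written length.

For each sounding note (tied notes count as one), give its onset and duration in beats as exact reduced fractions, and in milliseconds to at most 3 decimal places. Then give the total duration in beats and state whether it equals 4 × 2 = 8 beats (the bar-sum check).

1) 0.0ms=0b +989.011ms=3/2b
2) 989.011ms=3/2b +1318.681ms=2b
3) 2307.692ms=7/2b +329.67ms=1/2b
4) 2637.363ms=4b +188.383ms=2/7b
5) 2825.746ms=30/7b +188.383ms=2/7b
6) 3014.129ms=32/7b +188.383ms=2/7b
7) 3202.512ms=34/7b +188.383ms=2/7b
8) 3390.895ms=36/7b +188.383ms=2/7b
9) 3579.278ms=38/7b +188.383ms=2/7b
10) 3767.661ms=40/7b +188.383ms=2/7b
11) 3956.044ms=6b +188.383ms=2/7b
12) 4144.427ms=44/7b +188.383ms=2/7b
13) 4332.81ms=46/7b +188.383ms=2/7b
14) 4521.193ms=48/7b +188.383ms=2/7b
15) 4709.576ms=50/7b +188.383ms=2/7b
16) 4897.959ms=52/7b +188.383ms=2/7b
17) 5086.342ms=54/7b +188.383ms=2/7b
Σ=8b of 8 (91bpm 2/4) — PASS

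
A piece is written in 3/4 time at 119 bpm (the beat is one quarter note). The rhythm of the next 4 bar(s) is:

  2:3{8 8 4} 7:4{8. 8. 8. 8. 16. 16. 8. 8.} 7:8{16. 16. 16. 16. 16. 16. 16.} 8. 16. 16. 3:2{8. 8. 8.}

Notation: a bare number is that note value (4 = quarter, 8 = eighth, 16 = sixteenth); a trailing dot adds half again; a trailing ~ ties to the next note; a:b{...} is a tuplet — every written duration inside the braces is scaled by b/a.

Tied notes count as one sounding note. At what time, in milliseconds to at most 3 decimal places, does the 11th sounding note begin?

note 11 onset = 39/7b = 2809.124ms

1. 0.0ms @ 0 + 378.151ms (3/4)
2. 378.151ms @ 3/4 + 378.151ms (3/4)
3. 756.303ms @ 3/2 + 756.303ms (3/2)
4. 1512.605ms @ 3 + 216.086ms (3/7)
5. 1728.691ms @ 24/7 + 216.086ms (3/7)
6. 1944.778ms @ 27/7 + 216.086ms (3/7)
7. 2160.864ms @ 30/7 + 216.086ms (3/7)
8. 2376.951ms @ 33/7 + 108.043ms (3/14)
9. 2484.994ms @ 69/14 + 108.043ms (3/14)
10. 2593.037ms @ 36/7 + 216.086ms (3/7)
11. 2809.124ms @ 39/7 + 216.086ms (3/7)
12. 3025.21ms @ 6 + 216.086ms (3/7)
13. 3241.297ms @ 45/7 + 216.086ms (3/7)
14. 3457.383ms @ 48/7 + 216.086ms (3/7)
15. 3673.469ms @ 51/7 + 216.086ms (3/7)
16. 3889.556ms @ 54/7 + 216.086ms (3/7)
17. 4105.642ms @ 57/7 + 216.086ms (3/7)
18. 4321.729ms @ 60/7 + 216.086ms (3/7)
19. 4537.815ms @ 9 + 378.151ms (3/4)
20. 4915.966ms @ 39/4 + 189.076ms (3/8)
21. 5105.042ms @ 81/8 + 189.076ms (3/8)
22. 5294.118ms @ 21/2 + 252.101ms (1/2)
23. 5546.218ms @ 11 + 252.101ms (1/2)
24. 5798.319ms @ 23/2 + 252.101ms (1/2)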